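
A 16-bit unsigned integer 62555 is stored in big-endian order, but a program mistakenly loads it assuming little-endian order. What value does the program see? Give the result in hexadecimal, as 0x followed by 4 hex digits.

62555 in 16-bit hexadecimal is 0xF45B.
Stored big-endian, the bytes at ascending addresses are F4 5B.
Read back as little-endian, the first byte is least significant, giving 0x5BF4.

0x5BF4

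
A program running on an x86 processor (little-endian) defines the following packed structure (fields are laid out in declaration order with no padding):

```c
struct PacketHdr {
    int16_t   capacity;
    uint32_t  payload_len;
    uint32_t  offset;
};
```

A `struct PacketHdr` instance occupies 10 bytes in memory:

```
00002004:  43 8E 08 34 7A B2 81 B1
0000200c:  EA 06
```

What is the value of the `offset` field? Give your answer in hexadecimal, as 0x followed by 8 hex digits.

`offset` follows `capacity` (2 B), `payload_len` (4 B), so it starts at offset 2 + 4 = 6 and occupies 4 bytes.
Bytes at offsets 6..9: 81 B1 EA 06.
Little-endian stores the least-significant byte at the lowest address.
Reassemble most-significant byte first: 06 EA B1 81 → 0x06EAB181.

0x06EAB181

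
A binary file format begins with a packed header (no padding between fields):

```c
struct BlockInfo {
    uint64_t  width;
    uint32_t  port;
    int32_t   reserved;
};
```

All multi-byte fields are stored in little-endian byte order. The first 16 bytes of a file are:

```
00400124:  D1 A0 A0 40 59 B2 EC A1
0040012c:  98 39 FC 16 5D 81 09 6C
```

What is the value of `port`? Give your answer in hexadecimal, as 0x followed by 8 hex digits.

`port` follows `width` (8 bytes), so it starts at byte offset 8 and occupies 4 bytes.
Bytes at offsets 8..11: 98 39 FC 16.
In little-endian order the low byte comes first in memory.
Reassemble most-significant byte first: 16 FC 39 98 → 0x16FC3998.

0x16FC3998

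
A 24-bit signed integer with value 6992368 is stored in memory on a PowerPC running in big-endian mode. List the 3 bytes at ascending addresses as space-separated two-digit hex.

6992368 in hexadecimal, padded to 24 bits, is 0x6AB1F0.
Split into bytes (most-significant first): 6A B1 F0.
Big-endian stores the most-significant byte at the lowest address.
So the memory order matches the most-significant-first order: 6A B1 F0.

6A B1 F0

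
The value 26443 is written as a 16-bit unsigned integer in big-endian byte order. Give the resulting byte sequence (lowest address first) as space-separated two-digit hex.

26443 in hexadecimal, padded to 16 bits, is 0x674B.
Split into bytes (most-significant first): 67 4B.
In big-endian order the high byte comes first in memory.
So the memory order matches the most-significant-first order: 67 4B.

67 4B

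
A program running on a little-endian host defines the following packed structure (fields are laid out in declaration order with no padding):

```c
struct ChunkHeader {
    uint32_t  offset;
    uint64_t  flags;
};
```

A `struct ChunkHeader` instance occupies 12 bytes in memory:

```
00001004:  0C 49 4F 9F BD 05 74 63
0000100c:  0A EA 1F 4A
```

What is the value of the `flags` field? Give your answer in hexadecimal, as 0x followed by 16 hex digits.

`flags` follows `offset` (4 bytes), so it starts at byte offset 4 and occupies 8 bytes.
Bytes at offsets 4..11: BD 05 74 63 0A EA 1F 4A.
Little-endian stores the least-significant byte at the lowest address.
Reassemble most-significant byte first: 4A 1F EA 0A 63 74 05 BD → 0x4A1FEA0A637405BD.

0x4A1FEA0A637405BD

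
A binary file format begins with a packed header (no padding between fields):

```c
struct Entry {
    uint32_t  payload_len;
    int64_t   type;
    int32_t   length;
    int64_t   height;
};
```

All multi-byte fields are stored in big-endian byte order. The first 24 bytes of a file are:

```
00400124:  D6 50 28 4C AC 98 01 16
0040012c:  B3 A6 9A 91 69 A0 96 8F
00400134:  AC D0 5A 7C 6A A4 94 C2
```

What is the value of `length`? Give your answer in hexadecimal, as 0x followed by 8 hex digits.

0x69A0968F

`length` follows `payload_len` (4 B), `type` (8 B), so it starts at offset 4 + 8 = 12 and occupies 4 bytes.
Bytes at offsets 12..15: 69 A0 96 8F.
Big-endian stores the most-significant byte at the lowest address.
The bytes are already most-significant first: 0x69A0968F.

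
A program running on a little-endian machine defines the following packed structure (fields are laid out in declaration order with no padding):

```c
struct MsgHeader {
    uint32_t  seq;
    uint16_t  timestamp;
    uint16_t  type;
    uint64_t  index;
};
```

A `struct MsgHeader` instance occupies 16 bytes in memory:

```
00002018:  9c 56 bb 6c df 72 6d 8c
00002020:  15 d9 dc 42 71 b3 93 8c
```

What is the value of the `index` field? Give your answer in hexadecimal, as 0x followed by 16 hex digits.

0x8C93B37142DCD915

`index` follows `seq` (4 B), `timestamp` (2 B), `type` (2 B), so it starts at offset 4 + 2 + 2 = 8 and occupies 8 bytes.
Bytes at offsets 8..15: 15 D9 DC 42 71 B3 93 8C.
In little-endian order the low byte comes first in memory.
Reassemble most-significant byte first: 8C 93 B3 71 42 DC D9 15 → 0x8C93B37142DCD915.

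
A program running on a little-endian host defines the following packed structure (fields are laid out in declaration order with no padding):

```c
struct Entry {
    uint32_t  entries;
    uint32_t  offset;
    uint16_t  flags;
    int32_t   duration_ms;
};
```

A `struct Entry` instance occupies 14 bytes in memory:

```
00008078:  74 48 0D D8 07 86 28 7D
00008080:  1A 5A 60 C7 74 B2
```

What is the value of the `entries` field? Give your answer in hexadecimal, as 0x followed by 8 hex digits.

0xD80D4874

`entries` is the first field, at byte offset 0, occupying 4 bytes.
Bytes at offsets 0..3: 74 48 0D D8.
In little-endian order the low byte comes first in memory.
Reassemble most-significant byte first: D8 0D 48 74 → 0xD80D4874.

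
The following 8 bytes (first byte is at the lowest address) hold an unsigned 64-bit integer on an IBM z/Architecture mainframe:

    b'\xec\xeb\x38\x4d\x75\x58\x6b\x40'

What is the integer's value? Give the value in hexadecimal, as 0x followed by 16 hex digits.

Big-endian stores the most-significant byte at the lowest address.
The bytes are already most-significant first: 0xECEB384D75586B40.

0xECEB384D75586B40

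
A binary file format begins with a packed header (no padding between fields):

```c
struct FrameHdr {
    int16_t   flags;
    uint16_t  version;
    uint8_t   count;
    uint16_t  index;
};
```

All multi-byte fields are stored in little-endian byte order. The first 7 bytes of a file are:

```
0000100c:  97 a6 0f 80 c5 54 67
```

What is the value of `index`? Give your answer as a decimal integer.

`index` follows `flags` (2 B), `version` (2 B), `count` (1 B), so it starts at offset 2 + 2 + 1 = 5 and occupies 2 bytes.
Bytes at offsets 5..6: 54 67.
Little-endian: lowest address holds the least-significant byte.
Reassemble most-significant byte first: 67 54 → 0x6754.
0x6754 = 26452.

26452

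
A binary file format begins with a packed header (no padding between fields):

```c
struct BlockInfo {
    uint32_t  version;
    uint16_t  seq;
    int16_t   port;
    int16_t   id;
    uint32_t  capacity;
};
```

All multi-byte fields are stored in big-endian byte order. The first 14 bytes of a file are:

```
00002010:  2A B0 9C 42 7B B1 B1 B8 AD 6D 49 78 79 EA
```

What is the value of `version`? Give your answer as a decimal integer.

`version` is the first field, at byte offset 0, occupying 4 bytes.
Bytes at offsets 0..3: 2A B0 9C 42.
In big-endian order the high byte comes first in memory.
The bytes are already most-significant first: 0x2AB09C42.
0x2AB09C42 = 716217410.

716217410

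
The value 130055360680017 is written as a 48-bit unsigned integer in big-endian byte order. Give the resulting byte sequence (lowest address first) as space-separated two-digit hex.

76 48 DF 93 10 51

130055360680017 in hexadecimal, padded to 48 bits, is 0x7648DF931051.
Split into bytes (most-significant first): 76 48 DF 93 10 51.
In big-endian order the high byte comes first in memory.
So the memory order matches the most-significant-first order: 76 48 DF 93 10 51.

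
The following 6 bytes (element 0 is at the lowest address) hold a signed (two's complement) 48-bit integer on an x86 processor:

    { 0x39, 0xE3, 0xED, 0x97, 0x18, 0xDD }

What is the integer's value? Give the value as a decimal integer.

-38377278807239

Little-endian stores the least-significant byte at the lowest address.
Reassemble most-significant byte first: DD 18 97 ED E3 39 → 0xDD1897EDE339.
Top bit is set, so as a signed 48-bit value this is 0xDD1897EDE339 − 2^48 = -38377278807239.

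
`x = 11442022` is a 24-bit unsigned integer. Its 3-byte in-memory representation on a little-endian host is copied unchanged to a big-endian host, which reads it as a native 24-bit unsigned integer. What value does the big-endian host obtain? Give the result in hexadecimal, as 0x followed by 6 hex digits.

11442022 in 24-bit hexadecimal is 0xAE9766.
Stored little-endian, the bytes at ascending addresses are 66 97 AE.
Read back as big-endian, the last byte is least significant, giving 0x6697AE.

0x6697AE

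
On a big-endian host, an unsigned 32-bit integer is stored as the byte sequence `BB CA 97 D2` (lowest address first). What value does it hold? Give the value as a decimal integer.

In big-endian order the high byte comes first in memory.
The bytes are already most-significant first: 0xBBCA97D2.
0xBBCA97D2 = 3150616530.

3150616530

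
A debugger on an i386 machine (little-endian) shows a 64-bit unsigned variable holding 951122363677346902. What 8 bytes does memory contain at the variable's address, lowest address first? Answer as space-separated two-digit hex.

951122363677346902 in hexadecimal, padded to 64 bits, is 0x0D3310C020EB0C56.
Split into bytes (most-significant first): 0D 33 10 C0 20 EB 0C 56.
Little-endian stores the least-significant byte at the lowest address.
So at ascending addresses the bytes are 56 0C EB 20 C0 10 33 0D.

56 0C EB 20 C0 10 33 0D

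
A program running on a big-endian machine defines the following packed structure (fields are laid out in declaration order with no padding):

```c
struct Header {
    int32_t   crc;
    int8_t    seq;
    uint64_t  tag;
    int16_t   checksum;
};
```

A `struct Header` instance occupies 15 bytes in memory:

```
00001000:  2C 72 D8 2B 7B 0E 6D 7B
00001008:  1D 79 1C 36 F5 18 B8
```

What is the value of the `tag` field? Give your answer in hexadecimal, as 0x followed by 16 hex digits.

`tag` follows `crc` (4 B), `seq` (1 B), so it starts at offset 4 + 1 = 5 and occupies 8 bytes.
Bytes at offsets 5..12: 0E 6D 7B 1D 79 1C 36 F5.
In big-endian order the high byte comes first in memory.
The bytes are already most-significant first: 0x0E6D7B1D791C36F5.

0x0E6D7B1D791C36F5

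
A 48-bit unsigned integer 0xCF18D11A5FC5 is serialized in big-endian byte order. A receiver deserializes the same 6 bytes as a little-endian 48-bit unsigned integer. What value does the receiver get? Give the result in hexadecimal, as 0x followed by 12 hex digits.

Stored big-endian, the bytes at ascending addresses are CF 18 D1 1A 5F C5.
Read back as little-endian, the first byte is least significant, giving 0xC55F1AD118CF.

0xC55F1AD118CF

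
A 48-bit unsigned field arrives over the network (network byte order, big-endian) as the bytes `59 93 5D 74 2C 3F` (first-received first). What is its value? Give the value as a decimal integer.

98489462959167

Big-endian: lowest address holds the most-significant byte.
The bytes are already most-significant first: 0x59935D742C3F.
0x59935D742C3F = 98489462959167.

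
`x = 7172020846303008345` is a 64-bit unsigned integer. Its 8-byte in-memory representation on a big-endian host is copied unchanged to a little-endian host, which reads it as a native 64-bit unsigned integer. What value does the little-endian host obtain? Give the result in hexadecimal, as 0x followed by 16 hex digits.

7172020846303008345 in 64-bit hexadecimal is 0x638822F5F1965659.
Stored big-endian, the bytes at ascending addresses are 63 88 22 F5 F1 96 56 59.
Read back as little-endian, the first byte is least significant, giving 0x595696F1F5228863.

0x595696F1F5228863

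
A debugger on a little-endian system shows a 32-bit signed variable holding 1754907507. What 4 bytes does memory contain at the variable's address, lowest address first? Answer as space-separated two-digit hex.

73 C3 99 68

1754907507 in hexadecimal, padded to 32 bits, is 0x6899C373.
Split into bytes (most-significant first): 68 99 C3 73.
Little-endian stores the least-significant byte at the lowest address.
So at ascending addresses the bytes are 73 C3 99 68.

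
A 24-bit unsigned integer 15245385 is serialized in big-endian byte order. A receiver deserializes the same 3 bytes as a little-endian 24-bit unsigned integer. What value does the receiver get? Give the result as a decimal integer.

4825320

15245385 in 24-bit hexadecimal is 0xE8A049.
Stored big-endian, the bytes at ascending addresses are E8 A0 49.
Read back as little-endian, the first byte is least significant, giving 0x49A0E8.
0x49A0E8 = 4825320.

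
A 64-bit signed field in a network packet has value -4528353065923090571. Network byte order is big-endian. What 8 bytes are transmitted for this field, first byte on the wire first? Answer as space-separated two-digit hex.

C1 28 0E E0 F8 1A 67 75

Two's complement of -4528353065923090571 in 64 bits: 4528353065923090571 = 0x3ED7F11F07E5988B; invert → 0xC1280EE0F81A6774; add 1 → 0xC1280EE0F81A6775.
Split into bytes (most-significant first): C1 28 0E E0 F8 1A 67 75.
Big-endian stores the most-significant byte at the lowest address.
So the memory order matches the most-significant-first order: C1 28 0E E0 F8 1A 67 75.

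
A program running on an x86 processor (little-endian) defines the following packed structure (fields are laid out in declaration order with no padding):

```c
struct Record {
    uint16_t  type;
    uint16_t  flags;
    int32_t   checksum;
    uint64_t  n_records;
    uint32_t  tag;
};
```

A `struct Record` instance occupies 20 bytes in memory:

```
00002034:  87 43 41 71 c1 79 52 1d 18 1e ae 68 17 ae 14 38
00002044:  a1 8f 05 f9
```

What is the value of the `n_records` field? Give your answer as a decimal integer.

4041046181221899800

`n_records` follows `type` (2 B), `flags` (2 B), `checksum` (4 B), so it starts at offset 2 + 2 + 4 = 8 and occupies 8 bytes.
Bytes at offsets 8..15: 18 1E AE 68 17 AE 14 38.
In little-endian order the low byte comes first in memory.
Reassemble most-significant byte first: 38 14 AE 17 68 AE 1E 18 → 0x3814AE1768AE1E18.
0x3814AE1768AE1E18 = 4041046181221899800.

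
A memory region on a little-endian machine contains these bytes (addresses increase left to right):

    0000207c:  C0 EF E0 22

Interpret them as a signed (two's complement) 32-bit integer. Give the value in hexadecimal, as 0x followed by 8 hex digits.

0x22E0EFC0

Little-endian: lowest address holds the least-significant byte.
Reassemble most-significant byte first: 22 E0 EF C0 → 0x22E0EFC0.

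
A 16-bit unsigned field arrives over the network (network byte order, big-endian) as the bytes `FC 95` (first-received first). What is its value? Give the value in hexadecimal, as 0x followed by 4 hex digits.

0xFC95

Big-endian: lowest address holds the most-significant byte.
The bytes are already most-significant first: 0xFC95.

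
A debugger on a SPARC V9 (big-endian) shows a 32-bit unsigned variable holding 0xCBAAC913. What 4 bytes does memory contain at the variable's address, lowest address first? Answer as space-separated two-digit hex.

Split into bytes (most-significant first): CB AA C9 13.
Big-endian: lowest address holds the most-significant byte.
So the memory order matches the most-significant-first order: CB AA C9 13.

CB AA C9 13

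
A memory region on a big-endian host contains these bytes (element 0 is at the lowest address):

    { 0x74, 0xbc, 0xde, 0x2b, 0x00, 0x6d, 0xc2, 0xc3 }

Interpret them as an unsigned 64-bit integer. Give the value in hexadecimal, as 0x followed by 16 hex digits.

In big-endian order the high byte comes first in memory.
The bytes are already most-significant first: 0x74BCDE2B006DC2C3.

0x74BCDE2B006DC2C3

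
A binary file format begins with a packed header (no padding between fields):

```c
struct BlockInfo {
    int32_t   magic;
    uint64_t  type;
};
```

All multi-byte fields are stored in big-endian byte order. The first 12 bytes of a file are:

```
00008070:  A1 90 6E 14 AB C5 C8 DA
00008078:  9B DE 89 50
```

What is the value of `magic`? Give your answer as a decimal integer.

-1584370156

`magic` is the first field, at byte offset 0, occupying 4 bytes.
Bytes at offsets 0..3: A1 90 6E 14.
Big-endian: lowest address holds the most-significant byte.
The bytes are already most-significant first: 0xA1906E14.
Top bit is set, so as a signed 32-bit value this is 0xA1906E14 − 2^32 = -1584370156.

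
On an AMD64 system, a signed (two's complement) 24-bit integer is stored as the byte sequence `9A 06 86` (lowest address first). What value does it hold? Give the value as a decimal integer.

-7993702

In little-endian order the low byte comes first in memory.
Reassemble most-significant byte first: 86 06 9A → 0x86069A.
Top bit is set, so as a signed 24-bit value this is 0x86069A − 2^24 = -7993702.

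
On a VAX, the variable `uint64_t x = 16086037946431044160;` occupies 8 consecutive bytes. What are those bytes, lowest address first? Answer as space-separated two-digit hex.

16086037946431044160 in hexadecimal, padded to 64 bits, is 0xDF3D1648E879FA40.
Split into bytes (most-significant first): DF 3D 16 48 E8 79 FA 40.
Little-endian: lowest address holds the least-significant byte.
So at ascending addresses the bytes are 40 FA 79 E8 48 16 3D DF.

40 FA 79 E8 48 16 3D DF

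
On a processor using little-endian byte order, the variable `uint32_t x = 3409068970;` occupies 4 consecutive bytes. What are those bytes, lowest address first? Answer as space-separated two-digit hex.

AA 43 32 CB

3409068970 in hexadecimal, padded to 32 bits, is 0xCB3243AA.
Split into bytes (most-significant first): CB 32 43 AA.
In little-endian order the low byte comes first in memory.
So at ascending addresses the bytes are AA 43 32 CB.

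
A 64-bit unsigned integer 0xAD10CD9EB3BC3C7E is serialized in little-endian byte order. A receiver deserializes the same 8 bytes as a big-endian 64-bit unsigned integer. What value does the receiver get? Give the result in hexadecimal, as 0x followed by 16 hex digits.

0x7E3CBCB39ECD10AD

Stored little-endian, the bytes at ascending addresses are 7E 3C BC B3 9E CD 10 AD.
Read back as big-endian, the last byte is least significant, giving 0x7E3CBCB39ECD10AD.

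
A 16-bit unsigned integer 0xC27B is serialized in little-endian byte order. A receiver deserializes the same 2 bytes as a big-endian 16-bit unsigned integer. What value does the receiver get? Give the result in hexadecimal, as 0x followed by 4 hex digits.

Stored little-endian, the bytes at ascending addresses are 7B C2.
Read back as big-endian, the last byte is least significant, giving 0x7BC2.

0x7BC2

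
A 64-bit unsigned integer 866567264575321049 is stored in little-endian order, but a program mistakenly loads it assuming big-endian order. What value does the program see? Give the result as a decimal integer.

866567264575321049 in 64-bit hexadecimal is 0x0C06AA55FAFE73D9.
Stored little-endian, the bytes at ascending addresses are D9 73 FE FA 55 AA 06 0C.
Read back as big-endian, the last byte is least significant, giving 0xD973FEFA55AA060C.
0xD973FEFA55AA060C = 15669147879684572684.

15669147879684572684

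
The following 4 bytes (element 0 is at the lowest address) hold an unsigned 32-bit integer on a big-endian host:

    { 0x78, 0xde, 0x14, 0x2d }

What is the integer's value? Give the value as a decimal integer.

Big-endian: lowest address holds the most-significant byte.
The bytes are already most-significant first: 0x78DE142D.
0x78DE142D = 2027820077.

2027820077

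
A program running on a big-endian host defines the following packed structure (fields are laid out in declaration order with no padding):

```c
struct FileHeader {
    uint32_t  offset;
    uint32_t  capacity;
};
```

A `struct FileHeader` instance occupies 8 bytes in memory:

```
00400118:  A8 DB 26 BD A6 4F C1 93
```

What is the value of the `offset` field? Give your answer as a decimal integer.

2832934589

`offset` is the first field, at byte offset 0, occupying 4 bytes.
Bytes at offsets 0..3: A8 DB 26 BD.
In big-endian order the high byte comes first in memory.
The bytes are already most-significant first: 0xA8DB26BD.
0xA8DB26BD = 2832934589.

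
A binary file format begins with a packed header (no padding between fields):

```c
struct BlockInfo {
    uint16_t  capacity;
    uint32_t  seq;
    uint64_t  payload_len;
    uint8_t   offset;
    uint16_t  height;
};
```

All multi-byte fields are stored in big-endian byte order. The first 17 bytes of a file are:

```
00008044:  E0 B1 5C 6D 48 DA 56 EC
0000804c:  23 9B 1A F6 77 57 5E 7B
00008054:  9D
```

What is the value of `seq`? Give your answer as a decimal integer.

1550665946

`seq` follows `capacity` (2 bytes), so it starts at byte offset 2 and occupies 4 bytes.
Bytes at offsets 2..5: 5C 6D 48 DA.
Big-endian: lowest address holds the most-significant byte.
The bytes are already most-significant first: 0x5C6D48DA.
0x5C6D48DA = 1550665946.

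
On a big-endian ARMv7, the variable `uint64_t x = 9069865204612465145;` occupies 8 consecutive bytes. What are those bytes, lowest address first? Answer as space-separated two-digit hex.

9069865204612465145 in hexadecimal, padded to 64 bits, is 0x7DDEA259719A01F9.
Split into bytes (most-significant first): 7D DE A2 59 71 9A 01 F9.
In big-endian order the high byte comes first in memory.
So the memory order matches the most-significant-first order: 7D DE A2 59 71 9A 01 F9.

7D DE A2 59 71 9A 01 F9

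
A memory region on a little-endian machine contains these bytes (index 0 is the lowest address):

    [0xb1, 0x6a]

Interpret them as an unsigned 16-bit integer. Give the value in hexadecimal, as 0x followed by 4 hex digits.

Little-endian: lowest address holds the least-significant byte.
Reassemble most-significant byte first: 6A B1 → 0x6AB1.

0x6AB1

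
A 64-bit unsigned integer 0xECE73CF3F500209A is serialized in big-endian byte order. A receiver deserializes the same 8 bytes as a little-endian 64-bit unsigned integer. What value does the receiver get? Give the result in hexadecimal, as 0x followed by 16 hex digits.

0x9A2000F5F33CE7EC

Stored big-endian, the bytes at ascending addresses are EC E7 3C F3 F5 00 20 9A.
Read back as little-endian, the first byte is least significant, giving 0x9A2000F5F33CE7EC.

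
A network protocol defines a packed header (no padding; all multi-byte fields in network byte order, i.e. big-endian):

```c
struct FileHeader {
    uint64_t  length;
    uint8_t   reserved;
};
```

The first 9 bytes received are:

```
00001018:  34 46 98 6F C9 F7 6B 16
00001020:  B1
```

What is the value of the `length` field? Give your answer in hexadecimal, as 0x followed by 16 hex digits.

`length` is the first field, at byte offset 0, occupying 8 bytes.
Bytes at offsets 0..7: 34 46 98 6F C9 F7 6B 16.
Big-endian stores the most-significant byte at the lowest address.
The bytes are already most-significant first: 0x3446986FC9F76B16.

0x3446986FC9F76B16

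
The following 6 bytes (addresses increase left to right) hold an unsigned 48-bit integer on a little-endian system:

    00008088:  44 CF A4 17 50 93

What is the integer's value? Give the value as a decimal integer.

161972203343684

Little-endian: lowest address holds the least-significant byte.
Reassemble most-significant byte first: 93 50 17 A4 CF 44 → 0x935017A4CF44.
0x935017A4CF44 = 161972203343684.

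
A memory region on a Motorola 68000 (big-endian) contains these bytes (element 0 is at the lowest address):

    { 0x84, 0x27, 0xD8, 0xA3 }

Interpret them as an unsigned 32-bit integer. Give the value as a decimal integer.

Big-endian: lowest address holds the most-significant byte.
The bytes are already most-significant first: 0x8427D8A3.
0x8427D8A3 = 2217203875.

2217203875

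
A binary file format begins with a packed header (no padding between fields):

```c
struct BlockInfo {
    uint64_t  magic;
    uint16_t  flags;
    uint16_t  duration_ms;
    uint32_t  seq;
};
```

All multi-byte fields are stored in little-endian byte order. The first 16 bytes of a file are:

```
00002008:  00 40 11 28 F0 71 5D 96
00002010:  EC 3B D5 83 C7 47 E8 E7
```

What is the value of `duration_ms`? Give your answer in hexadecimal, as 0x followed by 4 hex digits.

0x83D5

`duration_ms` follows `magic` (8 B), `flags` (2 B), so it starts at offset 8 + 2 = 10 and occupies 2 bytes.
Bytes at offsets 10..11: D5 83.
In little-endian order the low byte comes first in memory.
Reassemble most-significant byte first: 83 D5 → 0x83D5.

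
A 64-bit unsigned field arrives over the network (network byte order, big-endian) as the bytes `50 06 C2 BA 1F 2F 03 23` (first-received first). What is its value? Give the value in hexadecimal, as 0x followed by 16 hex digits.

0x5006C2BA1F2F0323

In big-endian order the high byte comes first in memory.
The bytes are already most-significant first: 0x5006C2BA1F2F0323.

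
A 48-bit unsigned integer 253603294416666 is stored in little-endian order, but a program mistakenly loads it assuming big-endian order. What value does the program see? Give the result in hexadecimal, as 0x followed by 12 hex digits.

253603294416666 in 48-bit hexadecimal is 0xE6A69E470F1A.
Stored little-endian, the bytes at ascending addresses are 1A 0F 47 9E A6 E6.
Read back as big-endian, the last byte is least significant, giving 0x1A0F479EA6E6.

0x1A0F479EA6E6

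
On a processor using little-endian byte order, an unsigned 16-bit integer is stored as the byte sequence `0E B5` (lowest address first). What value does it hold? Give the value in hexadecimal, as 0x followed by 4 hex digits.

0xB50E

Little-endian: lowest address holds the least-significant byte.
Reassemble most-significant byte first: B5 0E → 0xB50E.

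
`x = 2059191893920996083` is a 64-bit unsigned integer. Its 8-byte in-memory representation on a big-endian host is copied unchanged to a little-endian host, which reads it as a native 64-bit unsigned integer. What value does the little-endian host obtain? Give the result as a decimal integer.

17535475507208426268

2059191893920996083 in 64-bit hexadecimal is 0x1C93B81E11865AF3.
Stored big-endian, the bytes at ascending addresses are 1C 93 B8 1E 11 86 5A F3.
Read back as little-endian, the first byte is least significant, giving 0xF35A86111EB8931C.
0xF35A86111EB8931C = 17535475507208426268.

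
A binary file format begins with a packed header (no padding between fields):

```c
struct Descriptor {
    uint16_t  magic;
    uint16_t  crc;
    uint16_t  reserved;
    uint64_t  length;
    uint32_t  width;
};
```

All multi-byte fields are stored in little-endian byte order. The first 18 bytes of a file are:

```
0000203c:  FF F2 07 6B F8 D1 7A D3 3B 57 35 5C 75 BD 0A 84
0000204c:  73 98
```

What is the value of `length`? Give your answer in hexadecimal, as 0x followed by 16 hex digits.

0xBD755C35573BD37A

`length` follows `magic` (2 B), `crc` (2 B), `reserved` (2 B), so it starts at offset 2 + 2 + 2 = 6 and occupies 8 bytes.
Bytes at offsets 6..13: 7A D3 3B 57 35 5C 75 BD.
In little-endian order the low byte comes first in memory.
Reassemble most-significant byte first: BD 75 5C 35 57 3B D3 7A → 0xBD755C35573BD37A.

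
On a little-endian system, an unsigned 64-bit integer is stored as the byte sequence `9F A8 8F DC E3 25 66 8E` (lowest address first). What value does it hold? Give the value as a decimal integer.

10260930461598460063

In little-endian order the low byte comes first in memory.
Reassemble most-significant byte first: 8E 66 25 E3 DC 8F A8 9F → 0x8E6625E3DC8FA89F.
0x8E6625E3DC8FA89F = 10260930461598460063.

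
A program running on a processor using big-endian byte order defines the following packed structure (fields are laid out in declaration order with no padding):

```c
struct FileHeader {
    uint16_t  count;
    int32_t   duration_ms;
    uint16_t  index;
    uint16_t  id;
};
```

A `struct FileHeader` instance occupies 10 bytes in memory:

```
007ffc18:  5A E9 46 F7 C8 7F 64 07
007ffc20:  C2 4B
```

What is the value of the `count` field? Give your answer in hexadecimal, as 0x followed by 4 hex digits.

`count` is the first field, at byte offset 0, occupying 2 bytes.
Bytes at offsets 0..1: 5A E9.
Big-endian: lowest address holds the most-significant byte.
The bytes are already most-significant first: 0x5AE9.

0x5AE9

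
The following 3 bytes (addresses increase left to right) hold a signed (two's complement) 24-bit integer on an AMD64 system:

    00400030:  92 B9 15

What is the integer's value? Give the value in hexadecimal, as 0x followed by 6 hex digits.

0x15B992

In little-endian order the low byte comes first in memory.
Reassemble most-significant byte first: 15 B9 92 → 0x15B992.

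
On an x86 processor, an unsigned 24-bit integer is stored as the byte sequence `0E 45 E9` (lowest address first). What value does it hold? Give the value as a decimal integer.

Little-endian stores the least-significant byte at the lowest address.
Reassemble most-significant byte first: E9 45 0E → 0xE9450E.
0xE9450E = 15287566.

15287566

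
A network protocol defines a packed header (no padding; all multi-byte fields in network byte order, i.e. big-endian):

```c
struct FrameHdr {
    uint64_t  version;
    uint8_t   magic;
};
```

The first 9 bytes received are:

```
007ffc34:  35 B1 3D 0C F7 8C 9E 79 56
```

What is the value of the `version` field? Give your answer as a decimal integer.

`version` is the first field, at byte offset 0, occupying 8 bytes.
Bytes at offsets 0..7: 35 B1 3D 0C F7 8C 9E 79.
Big-endian: lowest address holds the most-significant byte.
The bytes are already most-significant first: 0x35B13D0CF78C9E79.
0x35B13D0CF78C9E79 = 3868940680790056569.

3868940680790056569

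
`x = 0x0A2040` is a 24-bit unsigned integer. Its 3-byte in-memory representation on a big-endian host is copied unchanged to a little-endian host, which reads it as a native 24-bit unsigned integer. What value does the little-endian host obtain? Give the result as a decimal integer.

Stored big-endian, the bytes at ascending addresses are 0A 20 40.
Read back as little-endian, the first byte is least significant, giving 0x40200A.
0x40200A = 4202506.

4202506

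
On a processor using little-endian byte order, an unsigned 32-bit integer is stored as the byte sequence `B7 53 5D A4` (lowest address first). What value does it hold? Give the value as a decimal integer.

Little-endian: lowest address holds the least-significant byte.
Reassemble most-significant byte first: A4 5D 53 B7 → 0xA45D53B7.
0xA45D53B7 = 2757579703.

2757579703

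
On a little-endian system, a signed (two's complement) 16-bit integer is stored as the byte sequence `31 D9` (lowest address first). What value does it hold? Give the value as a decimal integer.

In little-endian order the low byte comes first in memory.
Reassemble most-significant byte first: D9 31 → 0xD931.
Top bit is set, so as a signed 16-bit value this is 0xD931 − 2^16 = -9935.

-9935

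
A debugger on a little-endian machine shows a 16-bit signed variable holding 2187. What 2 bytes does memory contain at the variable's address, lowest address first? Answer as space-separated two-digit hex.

2187 in hexadecimal, padded to 16 bits, is 0x088B.
Split into bytes (most-significant first): 08 8B.
In little-endian order the low byte comes first in memory.
So at ascending addresses the bytes are 8B 08.

8B 08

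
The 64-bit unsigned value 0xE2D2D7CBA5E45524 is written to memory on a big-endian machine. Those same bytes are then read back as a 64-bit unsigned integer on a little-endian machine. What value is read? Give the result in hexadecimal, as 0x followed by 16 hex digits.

0x2455E4A5CBD7D2E2

Stored big-endian, the bytes at ascending addresses are E2 D2 D7 CB A5 E4 55 24.
Read back as little-endian, the first byte is least significant, giving 0x2455E4A5CBD7D2E2.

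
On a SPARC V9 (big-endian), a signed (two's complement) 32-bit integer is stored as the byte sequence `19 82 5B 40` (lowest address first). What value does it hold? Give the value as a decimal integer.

In big-endian order the high byte comes first in memory.
The bytes are already most-significant first: 0x19825B40.
0x19825B40 = 427973440.

427973440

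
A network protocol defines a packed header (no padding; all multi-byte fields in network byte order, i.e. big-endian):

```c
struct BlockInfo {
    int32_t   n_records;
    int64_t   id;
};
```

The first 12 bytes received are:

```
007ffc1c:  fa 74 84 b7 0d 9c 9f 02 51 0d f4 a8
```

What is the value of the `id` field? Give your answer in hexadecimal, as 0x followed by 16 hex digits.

0x0D9C9F02510DF4A8

`id` follows `n_records` (4 bytes), so it starts at byte offset 4 and occupies 8 bytes.
Bytes at offsets 4..11: 0D 9C 9F 02 51 0D F4 A8.
Big-endian: lowest address holds the most-significant byte.
The bytes are already most-significant first: 0x0D9C9F02510DF4A8.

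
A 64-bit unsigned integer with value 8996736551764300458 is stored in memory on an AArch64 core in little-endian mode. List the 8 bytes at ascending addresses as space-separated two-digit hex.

AA 12 AF 21 3A D4 DA 7C

8996736551764300458 in hexadecimal, padded to 64 bits, is 0x7CDAD43A21AF12AA.
Split into bytes (most-significant first): 7C DA D4 3A 21 AF 12 AA.
In little-endian order the low byte comes first in memory.
So at ascending addresses the bytes are AA 12 AF 21 3A D4 DA 7C.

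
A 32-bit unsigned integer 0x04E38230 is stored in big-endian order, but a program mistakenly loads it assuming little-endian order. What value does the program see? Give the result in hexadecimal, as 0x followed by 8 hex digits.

0x3082E304

Stored big-endian, the bytes at ascending addresses are 04 E3 82 30.
Read back as little-endian, the first byte is least significant, giving 0x3082E304.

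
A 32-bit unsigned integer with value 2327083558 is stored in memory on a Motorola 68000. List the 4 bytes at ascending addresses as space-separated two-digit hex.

8A B4 7A 26

2327083558 in hexadecimal, padded to 32 bits, is 0x8AB47A26.
Split into bytes (most-significant first): 8A B4 7A 26.
In big-endian order the high byte comes first in memory.
So the memory order matches the most-significant-first order: 8A B4 7A 26.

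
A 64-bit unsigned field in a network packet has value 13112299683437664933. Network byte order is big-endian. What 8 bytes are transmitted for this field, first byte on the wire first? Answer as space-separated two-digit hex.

B5 F8 3F 17 13 C4 DA A5

13112299683437664933 in hexadecimal, padded to 64 bits, is 0xB5F83F1713C4DAA5.
Split into bytes (most-significant first): B5 F8 3F 17 13 C4 DA A5.
In big-endian order the high byte comes first in memory.
So the memory order matches the most-significant-first order: B5 F8 3F 17 13 C4 DA A5.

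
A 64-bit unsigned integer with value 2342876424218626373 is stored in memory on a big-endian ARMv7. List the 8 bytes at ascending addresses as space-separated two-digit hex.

2342876424218626373 in hexadecimal, padded to 64 bits, is 0x208391B1DA304945.
Split into bytes (most-significant first): 20 83 91 B1 DA 30 49 45.
In big-endian order the high byte comes first in memory.
So the memory order matches the most-significant-first order: 20 83 91 B1 DA 30 49 45.

20 83 91 B1 DA 30 49 45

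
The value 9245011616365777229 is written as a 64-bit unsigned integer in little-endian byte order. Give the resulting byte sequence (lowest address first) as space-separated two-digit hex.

4D 91 D7 39 15 E1 4C 80

9245011616365777229 in hexadecimal, padded to 64 bits, is 0x804CE11539D7914D.
Split into bytes (most-significant first): 80 4C E1 15 39 D7 91 4D.
In little-endian order the low byte comes first in memory.
So at ascending addresses the bytes are 4D 91 D7 39 15 E1 4C 80.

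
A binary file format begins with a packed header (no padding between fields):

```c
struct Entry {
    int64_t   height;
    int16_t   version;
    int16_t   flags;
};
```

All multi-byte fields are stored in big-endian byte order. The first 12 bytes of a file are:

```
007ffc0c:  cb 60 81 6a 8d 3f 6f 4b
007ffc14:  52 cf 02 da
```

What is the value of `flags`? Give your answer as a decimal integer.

`flags` follows `height` (8 B), `version` (2 B), so it starts at offset 8 + 2 = 10 and occupies 2 bytes.
Bytes at offsets 10..11: 02 DA.
Big-endian stores the most-significant byte at the lowest address.
The bytes are already most-significant first: 0x02DA.
0x02DA = 730.

730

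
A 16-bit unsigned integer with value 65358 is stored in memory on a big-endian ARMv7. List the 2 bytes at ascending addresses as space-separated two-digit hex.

FF 4E

65358 in hexadecimal, padded to 16 bits, is 0xFF4E.
Split into bytes (most-significant first): FF 4E.
Big-endian stores the most-significant byte at the lowest address.
So the memory order matches the most-significant-first order: FF 4E.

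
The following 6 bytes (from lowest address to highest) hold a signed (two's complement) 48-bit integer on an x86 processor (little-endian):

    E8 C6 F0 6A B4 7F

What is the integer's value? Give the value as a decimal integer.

In little-endian order the low byte comes first in memory.
Reassemble most-significant byte first: 7F B4 6A F0 C6 E8 → 0x7FB46AF0C6E8.
0x7FB46AF0C6E8 = 140412865005288.

140412865005288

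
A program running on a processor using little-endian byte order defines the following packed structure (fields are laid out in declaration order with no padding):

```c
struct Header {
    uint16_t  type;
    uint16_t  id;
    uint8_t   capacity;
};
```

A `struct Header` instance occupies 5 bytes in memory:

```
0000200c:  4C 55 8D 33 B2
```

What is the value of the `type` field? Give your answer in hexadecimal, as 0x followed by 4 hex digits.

0x554C

`type` is the first field, at byte offset 0, occupying 2 bytes.
Bytes at offsets 0..1: 4C 55.
Little-endian: lowest address holds the least-significant byte.
Reassemble most-significant byte first: 55 4C → 0x554C.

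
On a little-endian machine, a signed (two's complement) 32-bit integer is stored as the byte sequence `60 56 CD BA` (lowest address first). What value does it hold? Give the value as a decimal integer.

-1160948128

Little-endian: lowest address holds the least-significant byte.
Reassemble most-significant byte first: BA CD 56 60 → 0xBACD5660.
Top bit is set, so as a signed 32-bit value this is 0xBACD5660 − 2^32 = -1160948128.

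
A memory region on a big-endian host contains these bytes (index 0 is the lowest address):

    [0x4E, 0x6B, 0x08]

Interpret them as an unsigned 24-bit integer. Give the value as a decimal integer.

Big-endian: lowest address holds the most-significant byte.
The bytes are already most-significant first: 0x4E6B08.
0x4E6B08 = 5139208.

5139208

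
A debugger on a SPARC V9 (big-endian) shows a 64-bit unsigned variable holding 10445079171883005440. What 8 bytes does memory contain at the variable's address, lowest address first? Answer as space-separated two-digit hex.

90 F4 60 2A 9A EA F6 00

10445079171883005440 in hexadecimal, padded to 64 bits, is 0x90F4602A9AEAF600.
Split into bytes (most-significant first): 90 F4 60 2A 9A EA F6 00.
Big-endian stores the most-significant byte at the lowest address.
So the memory order matches the most-significant-first order: 90 F4 60 2A 9A EA F6 00.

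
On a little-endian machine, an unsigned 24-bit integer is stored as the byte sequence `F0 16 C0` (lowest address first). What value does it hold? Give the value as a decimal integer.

12588784

Little-endian stores the least-significant byte at the lowest address.
Reassemble most-significant byte first: C0 16 F0 → 0xC016F0.
0xC016F0 = 12588784.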